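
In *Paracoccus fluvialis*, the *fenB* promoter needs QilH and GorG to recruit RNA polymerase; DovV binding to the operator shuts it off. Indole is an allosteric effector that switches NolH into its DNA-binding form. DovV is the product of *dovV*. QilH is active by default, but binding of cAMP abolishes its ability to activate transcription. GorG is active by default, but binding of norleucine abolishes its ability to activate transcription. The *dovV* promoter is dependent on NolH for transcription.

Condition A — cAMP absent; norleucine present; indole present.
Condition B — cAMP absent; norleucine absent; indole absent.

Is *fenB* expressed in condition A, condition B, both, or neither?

Condition A:
cAMP is absent, so QilH is active.
Norleucine is present, so GorG is inactive.
Indole is present, so NolH is active.
No repressor is bound and NolH is active, so *dovV* is transcribed.
So DovV is produced and active.
With repressor DovV bound, *fenB* is not transcribed.
→ *fenB* is OFF in A.
Condition B:
cAMP is absent, so QilH is active.
Norleucine is absent, so GorG is active.
Indole is absent, so NolH is inactive.
Required activator NolH is absent, so *dovV* is not transcribed.
So DovV is not produced.
No repressor is bound and QilH and GorG are active, so *fenB* is transcribed.
→ *fenB* is ON in B.

B only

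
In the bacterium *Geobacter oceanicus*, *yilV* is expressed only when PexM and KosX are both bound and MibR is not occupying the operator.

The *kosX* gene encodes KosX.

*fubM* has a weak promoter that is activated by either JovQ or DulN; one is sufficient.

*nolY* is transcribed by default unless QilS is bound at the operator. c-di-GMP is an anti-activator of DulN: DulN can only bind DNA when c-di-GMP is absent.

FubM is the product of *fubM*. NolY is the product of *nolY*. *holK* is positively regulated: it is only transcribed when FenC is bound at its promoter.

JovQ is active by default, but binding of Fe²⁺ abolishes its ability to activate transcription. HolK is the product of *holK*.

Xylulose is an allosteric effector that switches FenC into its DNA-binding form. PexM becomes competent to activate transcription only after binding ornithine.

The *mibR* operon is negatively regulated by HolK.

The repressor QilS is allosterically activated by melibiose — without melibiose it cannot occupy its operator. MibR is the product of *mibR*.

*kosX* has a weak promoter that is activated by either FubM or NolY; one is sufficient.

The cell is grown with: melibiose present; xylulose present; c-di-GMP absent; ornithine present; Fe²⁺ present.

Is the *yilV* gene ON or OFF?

Ornithine is present, so PexM is active.
Fe²⁺ is present, so JovQ is inactive.
c-di-GMP is absent, so DulN is active.
Activator DulN is present, so *fubM* is transcribed.
So FubM is produced and active.
Melibiose is present, so QilS is active.
With repressor QilS bound, *nolY* is not transcribed.
So NolY is not produced.
Activator FubM is present, so *kosX* is transcribed.
So KosX is produced and active.
Xylulose is present, so FenC is active.
No repressor is bound and FenC is active, so *holK* is transcribed.
So HolK is produced and active.
With repressor HolK bound, *mibR* is not transcribed.
So MibR is not produced.
No repressor is bound and PexM and KosX are active, so *yilV* is transcribed.

ON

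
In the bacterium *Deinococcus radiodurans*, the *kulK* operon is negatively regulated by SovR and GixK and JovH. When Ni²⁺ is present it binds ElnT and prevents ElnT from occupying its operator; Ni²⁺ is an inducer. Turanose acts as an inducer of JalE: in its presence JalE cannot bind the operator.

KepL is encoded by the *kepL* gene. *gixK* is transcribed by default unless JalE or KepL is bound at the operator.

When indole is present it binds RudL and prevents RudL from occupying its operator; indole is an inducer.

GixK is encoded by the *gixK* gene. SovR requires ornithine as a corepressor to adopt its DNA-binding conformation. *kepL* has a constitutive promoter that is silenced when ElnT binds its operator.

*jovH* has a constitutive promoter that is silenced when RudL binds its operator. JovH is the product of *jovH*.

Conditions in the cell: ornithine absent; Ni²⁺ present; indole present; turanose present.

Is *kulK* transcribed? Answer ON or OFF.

Ornithine is absent, so SovR is inactive.
Turanose is present, so JalE is inactive.
Ni²⁺ is present, so ElnT is inactive.
With no repressor bound, *kepL* is transcribed.
So KepL is produced and active.
With repressor KepL bound, *gixK* is not transcribed.
So GixK is not produced.
Indole is present, so RudL is inactive.
With no repressor bound, *jovH* is transcribed.
So JovH is produced and active.
With repressor JovH bound, *kulK* is not transcribed.

OFF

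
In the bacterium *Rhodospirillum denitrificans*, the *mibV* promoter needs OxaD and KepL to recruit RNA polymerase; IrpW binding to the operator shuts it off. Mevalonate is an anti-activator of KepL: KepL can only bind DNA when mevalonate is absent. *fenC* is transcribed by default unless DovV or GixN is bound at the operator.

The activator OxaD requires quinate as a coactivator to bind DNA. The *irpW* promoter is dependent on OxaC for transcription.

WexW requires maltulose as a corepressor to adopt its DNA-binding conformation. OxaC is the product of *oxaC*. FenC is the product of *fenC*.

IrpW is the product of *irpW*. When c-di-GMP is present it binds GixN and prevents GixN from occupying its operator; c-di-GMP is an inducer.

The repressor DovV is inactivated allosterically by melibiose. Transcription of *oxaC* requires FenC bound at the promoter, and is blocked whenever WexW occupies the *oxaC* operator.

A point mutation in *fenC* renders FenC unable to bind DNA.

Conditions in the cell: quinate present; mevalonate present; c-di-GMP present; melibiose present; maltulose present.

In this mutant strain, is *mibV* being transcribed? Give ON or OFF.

Quinate is present, so OxaD is active.
FenC is non-functional in this strain, so it has no effect.
Maltulose is present, so WexW is active.
With repressor WexW bound, *oxaC* is not transcribed.
So OxaC is not produced.
Required activator OxaC is absent, so *irpW* is not transcribed.
So IrpW is not produced.
Mevalonate is present, so KepL is inactive.
Required activator KepL is absent, so *mibV* is not transcribed.

OFF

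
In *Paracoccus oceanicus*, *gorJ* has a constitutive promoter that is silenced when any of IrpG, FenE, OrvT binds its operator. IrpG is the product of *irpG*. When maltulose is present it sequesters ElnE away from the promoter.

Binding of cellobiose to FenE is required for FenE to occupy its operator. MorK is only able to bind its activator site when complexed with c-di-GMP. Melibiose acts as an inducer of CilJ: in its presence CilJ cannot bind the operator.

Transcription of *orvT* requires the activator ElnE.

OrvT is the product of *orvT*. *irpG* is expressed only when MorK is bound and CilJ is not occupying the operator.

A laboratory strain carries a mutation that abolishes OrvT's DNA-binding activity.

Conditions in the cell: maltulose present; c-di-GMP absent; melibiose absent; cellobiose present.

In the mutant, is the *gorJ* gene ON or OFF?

OFF

c-di-GMP is absent, so MorK is inactive.
Melibiose is absent, so CilJ is active.
With repressor CilJ bound, *irpG* is not transcribed.
So IrpG is not produced.
Cellobiose is present, so FenE is active.
OrvT is non-functional in this strain, so it has no effect.
With repressor FenE bound, *gorJ* is not transcribed.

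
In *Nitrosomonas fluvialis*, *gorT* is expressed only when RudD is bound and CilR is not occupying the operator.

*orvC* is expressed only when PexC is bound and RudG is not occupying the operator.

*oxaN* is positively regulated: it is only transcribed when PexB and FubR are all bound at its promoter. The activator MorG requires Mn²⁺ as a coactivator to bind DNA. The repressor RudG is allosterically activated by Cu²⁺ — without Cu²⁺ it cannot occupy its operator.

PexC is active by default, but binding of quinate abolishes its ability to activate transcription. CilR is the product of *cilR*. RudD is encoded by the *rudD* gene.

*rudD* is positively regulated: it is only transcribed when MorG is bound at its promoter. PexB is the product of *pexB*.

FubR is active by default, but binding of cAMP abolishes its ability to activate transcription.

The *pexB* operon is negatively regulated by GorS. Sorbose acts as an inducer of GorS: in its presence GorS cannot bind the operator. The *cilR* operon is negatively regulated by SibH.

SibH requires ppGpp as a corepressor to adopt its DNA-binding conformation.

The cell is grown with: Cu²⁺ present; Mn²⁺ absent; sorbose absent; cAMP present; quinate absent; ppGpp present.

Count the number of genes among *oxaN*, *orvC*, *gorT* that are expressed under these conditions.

Sorbose is absent, so GorS is active.
With repressor GorS bound, *pexB* is not transcribed.
So PexB is not produced.
cAMP is present, so FubR is inactive.
Required activator PexB is absent, so *oxaN* is not transcribed.
→ *oxaN* is OFF.
Quinate is absent, so PexC is active.
Cu²⁺ is present, so RudG is active.
With repressor RudG bound, *orvC* is not transcribed.
→ *orvC* is OFF.
ppGpp is present, so SibH is active.
With repressor SibH bound, *cilR* is not transcribed.
So CilR is not produced.
Mn²⁺ is absent, so MorG is inactive.
Required activator MorG is absent, so *rudD* is not transcribed.
So RudD is not produced.
Required activator RudD is absent, so *gorT* is not transcribed.
→ *gorT* is OFF.
0 of the 3 genes are transcribed.

0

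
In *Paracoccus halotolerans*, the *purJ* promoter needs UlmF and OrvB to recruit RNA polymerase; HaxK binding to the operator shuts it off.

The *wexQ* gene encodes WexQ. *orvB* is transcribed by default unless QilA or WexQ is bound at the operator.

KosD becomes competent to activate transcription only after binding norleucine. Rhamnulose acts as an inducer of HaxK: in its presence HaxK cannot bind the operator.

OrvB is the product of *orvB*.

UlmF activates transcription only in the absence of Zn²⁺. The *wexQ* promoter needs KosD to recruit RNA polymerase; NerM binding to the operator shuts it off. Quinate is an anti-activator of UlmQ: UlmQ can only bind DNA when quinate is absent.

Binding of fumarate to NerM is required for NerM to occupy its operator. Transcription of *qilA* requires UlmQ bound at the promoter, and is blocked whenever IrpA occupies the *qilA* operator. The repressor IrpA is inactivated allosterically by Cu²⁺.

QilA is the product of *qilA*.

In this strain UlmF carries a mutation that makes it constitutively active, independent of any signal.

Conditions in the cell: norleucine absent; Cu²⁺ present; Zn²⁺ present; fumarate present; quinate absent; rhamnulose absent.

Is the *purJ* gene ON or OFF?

UlmF is constitutively active in this strain.
Rhamnulose is absent, so HaxK is active.
Quinate is absent, so UlmQ is active.
Cu²⁺ is present, so IrpA is inactive.
No repressor is bound and UlmQ is active, so *qilA* is transcribed.
So QilA is produced and active.
Norleucine is absent, so KosD is inactive.
Fumarate is present, so NerM is active.
With repressor NerM bound, *wexQ* is not transcribed.
So WexQ is not produced.
With repressor QilA bound, *orvB* is not transcribed.
So OrvB is not produced.
With repressor HaxK bound, *purJ* is not transcribed.

OFF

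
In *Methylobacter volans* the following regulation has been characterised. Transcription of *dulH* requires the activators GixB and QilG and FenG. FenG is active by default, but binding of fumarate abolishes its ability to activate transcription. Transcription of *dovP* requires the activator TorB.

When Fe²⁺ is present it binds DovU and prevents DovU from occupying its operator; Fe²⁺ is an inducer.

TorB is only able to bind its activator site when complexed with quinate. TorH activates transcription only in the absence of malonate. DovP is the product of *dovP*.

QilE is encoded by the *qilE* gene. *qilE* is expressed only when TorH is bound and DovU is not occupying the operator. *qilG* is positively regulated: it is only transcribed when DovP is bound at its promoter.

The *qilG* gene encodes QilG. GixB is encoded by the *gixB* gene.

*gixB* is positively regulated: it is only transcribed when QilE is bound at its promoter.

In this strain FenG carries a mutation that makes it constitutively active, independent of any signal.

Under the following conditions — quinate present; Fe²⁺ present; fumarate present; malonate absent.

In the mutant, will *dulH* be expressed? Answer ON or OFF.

Malonate is absent, so TorH is active.
Fe²⁺ is present, so DovU is inactive.
No repressor is bound and TorH is active, so *qilE* is transcribed.
So QilE is produced and active.
No repressor is bound and QilE is active, so *gixB* is transcribed.
So GixB is produced and active.
Quinate is present, so TorB is active.
No repressor is bound and TorB is active, so *dovP* is transcribed.
So DovP is produced and active.
No repressor is bound and DovP is active, so *qilG* is transcribed.
So QilG is produced and active.
FenG is constitutively active in this strain.
No repressor is bound and GixB and QilG and FenG are active, so *dulH* is transcribed.

ON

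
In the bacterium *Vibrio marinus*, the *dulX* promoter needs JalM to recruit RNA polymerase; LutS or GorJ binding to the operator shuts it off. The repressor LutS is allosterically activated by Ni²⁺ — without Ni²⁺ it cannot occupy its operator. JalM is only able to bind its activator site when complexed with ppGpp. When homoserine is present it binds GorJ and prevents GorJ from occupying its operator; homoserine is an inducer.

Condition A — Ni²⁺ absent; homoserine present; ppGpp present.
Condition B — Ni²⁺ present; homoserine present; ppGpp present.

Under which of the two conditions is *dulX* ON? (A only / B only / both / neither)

Condition A:
Ni²⁺ is absent, so LutS is inactive.
Homoserine is present, so GorJ is inactive.
ppGpp is present, so JalM is active.
No repressor is bound and JalM is active, so *dulX* is transcribed.
→ *dulX* is ON in A.
Condition B:
Ni²⁺ is present, so LutS is active.
Homoserine is present, so GorJ is inactive.
ppGpp is present, so JalM is active.
With repressor LutS bound, *dulX* is not transcribed.
→ *dulX* is OFF in B.

A only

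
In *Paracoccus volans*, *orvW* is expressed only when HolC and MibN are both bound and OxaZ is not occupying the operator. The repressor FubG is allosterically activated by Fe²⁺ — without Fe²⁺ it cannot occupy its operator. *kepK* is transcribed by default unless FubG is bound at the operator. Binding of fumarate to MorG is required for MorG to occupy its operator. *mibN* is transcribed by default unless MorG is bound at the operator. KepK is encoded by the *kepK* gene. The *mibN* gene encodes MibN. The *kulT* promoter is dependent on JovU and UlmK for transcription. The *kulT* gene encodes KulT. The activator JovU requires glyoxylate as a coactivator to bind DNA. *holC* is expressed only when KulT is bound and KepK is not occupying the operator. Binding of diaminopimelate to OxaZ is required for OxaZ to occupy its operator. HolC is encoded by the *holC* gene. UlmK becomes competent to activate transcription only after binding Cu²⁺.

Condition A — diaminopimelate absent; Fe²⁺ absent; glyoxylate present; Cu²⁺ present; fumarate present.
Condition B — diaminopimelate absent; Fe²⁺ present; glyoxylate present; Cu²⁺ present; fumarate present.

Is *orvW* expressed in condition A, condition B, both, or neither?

neither

Condition A:
Diaminopimelate is absent, so OxaZ is inactive.
Fe²⁺ is absent, so FubG is inactive.
With no repressor bound, *kepK* is transcribed.
So KepK is produced and active.
Glyoxylate is present, so JovU is active.
Cu²⁺ is present, so UlmK is active.
No repressor is bound and JovU and UlmK are active, so *kulT* is transcribed.
So KulT is produced and active.
With repressor KepK bound, *holC* is not transcribed.
So HolC is not produced.
Fumarate is present, so MorG is active.
With repressor MorG bound, *mibN* is not transcribed.
So MibN is not produced.
Required activator HolC is absent, so *orvW* is not transcribed.
→ *orvW* is OFF in A.
Condition B:
Diaminopimelate is absent, so OxaZ is inactive.
Fe²⁺ is present, so FubG is active.
With repressor FubG bound, *kepK* is not transcribed.
So KepK is not produced.
Glyoxylate is present, so JovU is active.
Cu²⁺ is present, so UlmK is active.
No repressor is bound and JovU and UlmK are active, so *kulT* is transcribed.
So KulT is produced and active.
No repressor is bound and KulT is active, so *holC* is transcribed.
So HolC is produced and active.
Fumarate is present, so MorG is active.
With repressor MorG bound, *mibN* is not transcribed.
So MibN is not produced.
Required activator MibN is absent, so *orvW* is not transcribed.
→ *orvW* is OFF in B.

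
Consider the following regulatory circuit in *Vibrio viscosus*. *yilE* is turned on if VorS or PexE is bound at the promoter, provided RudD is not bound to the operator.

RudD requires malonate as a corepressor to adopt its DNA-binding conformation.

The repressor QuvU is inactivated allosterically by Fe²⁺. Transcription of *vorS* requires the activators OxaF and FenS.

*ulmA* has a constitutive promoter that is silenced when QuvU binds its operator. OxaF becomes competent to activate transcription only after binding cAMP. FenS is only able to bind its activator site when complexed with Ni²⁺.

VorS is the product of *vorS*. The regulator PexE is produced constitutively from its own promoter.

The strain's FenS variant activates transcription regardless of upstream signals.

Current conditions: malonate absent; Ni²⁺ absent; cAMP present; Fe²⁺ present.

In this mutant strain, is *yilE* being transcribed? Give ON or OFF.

cAMP is present, so OxaF is active.
FenS is constitutively active in this strain.
No repressor is bound and OxaF and FenS are active, so *vorS* is transcribed.
So VorS is produced and active.
PexE is produced constitutively and is active.
Malonate is absent, so RudD is inactive.
Activator VorS is present, so *yilE* is transcribed.

ON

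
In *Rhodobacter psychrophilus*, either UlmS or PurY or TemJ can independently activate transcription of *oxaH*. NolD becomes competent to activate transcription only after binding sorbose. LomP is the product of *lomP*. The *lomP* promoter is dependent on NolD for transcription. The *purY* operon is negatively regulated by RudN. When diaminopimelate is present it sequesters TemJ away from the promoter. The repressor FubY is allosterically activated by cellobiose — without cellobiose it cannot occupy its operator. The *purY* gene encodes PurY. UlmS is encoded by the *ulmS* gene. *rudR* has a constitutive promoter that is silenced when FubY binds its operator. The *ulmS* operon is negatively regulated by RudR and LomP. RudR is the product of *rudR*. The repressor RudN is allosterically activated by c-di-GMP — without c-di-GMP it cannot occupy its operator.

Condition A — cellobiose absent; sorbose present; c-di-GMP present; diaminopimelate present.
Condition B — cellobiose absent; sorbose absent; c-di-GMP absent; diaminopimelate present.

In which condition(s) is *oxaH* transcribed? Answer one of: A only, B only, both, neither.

B only

Condition A:
Cellobiose is absent, so FubY is inactive.
With no repressor bound, *rudR* is transcribed.
So RudR is produced and active.
Sorbose is present, so NolD is active.
No repressor is bound and NolD is active, so *lomP* is transcribed.
So LomP is produced and active.
With repressor RudR bound, *ulmS* is not transcribed.
So UlmS is not produced.
c-di-GMP is present, so RudN is active.
With repressor RudN bound, *purY* is not transcribed.
So PurY is not produced.
Diaminopimelate is present, so TemJ is inactive.
No activator is available at the *oxaH* promoter, so *oxaH* is not transcribed.
→ *oxaH* is OFF in A.
Condition B:
Cellobiose is absent, so FubY is inactive.
With no repressor bound, *rudR* is transcribed.
So RudR is produced and active.
Sorbose is absent, so NolD is inactive.
Required activator NolD is absent, so *lomP* is not transcribed.
So LomP is not produced.
With repressor RudR bound, *ulmS* is not transcribed.
So UlmS is not produced.
c-di-GMP is absent, so RudN is inactive.
With no repressor bound, *purY* is transcribed.
So PurY is produced and active.
Diaminopimelate is present, so TemJ is inactive.
Activator PurY is present, so *oxaH* is transcribed.
→ *oxaH* is ON in B.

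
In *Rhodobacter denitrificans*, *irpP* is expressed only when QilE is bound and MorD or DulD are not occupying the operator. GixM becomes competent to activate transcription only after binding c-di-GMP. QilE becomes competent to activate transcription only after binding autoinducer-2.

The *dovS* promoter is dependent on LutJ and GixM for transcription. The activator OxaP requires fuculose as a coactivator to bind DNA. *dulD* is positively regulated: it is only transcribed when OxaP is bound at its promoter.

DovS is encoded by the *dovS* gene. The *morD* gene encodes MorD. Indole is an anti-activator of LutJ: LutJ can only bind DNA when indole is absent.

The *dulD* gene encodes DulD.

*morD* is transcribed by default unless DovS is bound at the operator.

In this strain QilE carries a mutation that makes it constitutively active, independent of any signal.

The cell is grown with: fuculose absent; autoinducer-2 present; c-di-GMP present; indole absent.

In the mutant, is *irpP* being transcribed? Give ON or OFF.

ON

Indole is absent, so LutJ is active.
c-di-GMP is present, so GixM is active.
No repressor is bound and LutJ and GixM are active, so *dovS* is transcribed.
So DovS is produced and active.
With repressor DovS bound, *morD* is not transcribed.
So MorD is not produced.
Fuculose is absent, so OxaP is inactive.
Required activator OxaP is absent, so *dulD* is not transcribed.
So DulD is not produced.
QilE is constitutively active in this strain.
No repressor is bound and QilE is active, so *irpP* is transcribed.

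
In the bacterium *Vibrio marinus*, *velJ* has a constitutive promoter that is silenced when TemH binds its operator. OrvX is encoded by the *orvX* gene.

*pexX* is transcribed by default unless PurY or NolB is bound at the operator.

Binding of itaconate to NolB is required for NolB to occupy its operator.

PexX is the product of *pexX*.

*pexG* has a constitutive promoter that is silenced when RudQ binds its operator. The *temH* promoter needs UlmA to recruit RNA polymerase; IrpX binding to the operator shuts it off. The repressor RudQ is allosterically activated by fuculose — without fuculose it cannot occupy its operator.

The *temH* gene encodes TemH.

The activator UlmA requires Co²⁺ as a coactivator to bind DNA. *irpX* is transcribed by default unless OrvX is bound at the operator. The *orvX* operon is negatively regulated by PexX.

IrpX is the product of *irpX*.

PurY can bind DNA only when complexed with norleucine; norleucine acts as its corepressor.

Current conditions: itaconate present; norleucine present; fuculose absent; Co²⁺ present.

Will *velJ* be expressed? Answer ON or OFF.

Norleucine is present, so PurY is active.
Itaconate is present, so NolB is active.
With repressor PurY bound, *pexX* is not transcribed.
So PexX is not produced.
With no repressor bound, *orvX* is transcribed.
So OrvX is produced and active.
With repressor OrvX bound, *irpX* is not transcribed.
So IrpX is not produced.
Co²⁺ is present, so UlmA is active.
No repressor is bound and UlmA is active, so *temH* is transcribed.
So TemH is produced and active.
With repressor TemH bound, *velJ* is not transcribed.

OFF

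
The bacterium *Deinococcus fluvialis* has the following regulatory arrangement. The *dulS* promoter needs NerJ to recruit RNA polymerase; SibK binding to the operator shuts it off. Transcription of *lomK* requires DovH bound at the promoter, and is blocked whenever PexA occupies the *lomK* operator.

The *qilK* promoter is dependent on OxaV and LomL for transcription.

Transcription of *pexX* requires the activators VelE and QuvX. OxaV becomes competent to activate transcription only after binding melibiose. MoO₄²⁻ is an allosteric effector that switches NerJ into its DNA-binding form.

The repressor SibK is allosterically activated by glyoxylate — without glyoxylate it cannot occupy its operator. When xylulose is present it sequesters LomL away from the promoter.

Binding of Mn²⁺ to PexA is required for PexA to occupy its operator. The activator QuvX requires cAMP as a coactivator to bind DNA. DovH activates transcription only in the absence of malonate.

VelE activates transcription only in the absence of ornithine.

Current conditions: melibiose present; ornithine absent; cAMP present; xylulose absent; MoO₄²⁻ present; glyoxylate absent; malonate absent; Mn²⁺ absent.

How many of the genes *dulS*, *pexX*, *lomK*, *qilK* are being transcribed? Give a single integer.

MoO₄²⁻ is present, so NerJ is active.
Glyoxylate is absent, so SibK is inactive.
No repressor is bound and NerJ is active, so *dulS* is transcribed.
→ *dulS* is ON.
Ornithine is absent, so VelE is active.
cAMP is present, so QuvX is active.
No repressor is bound and VelE and QuvX are active, so *pexX* is transcribed.
→ *pexX* is ON.
Mn²⁺ is absent, so PexA is inactive.
Malonate is absent, so DovH is active.
No repressor is bound and DovH is active, so *lomK* is transcribed.
→ *lomK* is ON.
Melibiose is present, so OxaV is active.
Xylulose is absent, so LomL is active.
No repressor is bound and OxaV and LomL are active, so *qilK* is transcribed.
→ *qilK* is ON.
4 of the 4 genes are transcribed.

4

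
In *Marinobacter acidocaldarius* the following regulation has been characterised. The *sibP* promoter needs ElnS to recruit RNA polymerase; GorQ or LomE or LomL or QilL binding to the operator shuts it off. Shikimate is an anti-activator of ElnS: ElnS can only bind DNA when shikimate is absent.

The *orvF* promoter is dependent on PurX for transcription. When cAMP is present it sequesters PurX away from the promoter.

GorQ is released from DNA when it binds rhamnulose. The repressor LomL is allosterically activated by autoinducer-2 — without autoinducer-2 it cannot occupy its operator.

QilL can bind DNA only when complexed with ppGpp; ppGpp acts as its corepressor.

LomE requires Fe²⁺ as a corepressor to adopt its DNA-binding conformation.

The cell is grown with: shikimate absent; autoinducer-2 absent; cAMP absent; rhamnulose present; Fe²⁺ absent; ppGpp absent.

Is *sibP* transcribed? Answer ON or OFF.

ON

Rhamnulose is present, so GorQ is inactive.
Fe²⁺ is absent, so LomE is inactive.
Autoinducer-2 is absent, so LomL is inactive.
ppGpp is absent, so QilL is inactive.
Shikimate is absent, so ElnS is active.
No repressor is bound and ElnS is active, so *sibP* is transcribed.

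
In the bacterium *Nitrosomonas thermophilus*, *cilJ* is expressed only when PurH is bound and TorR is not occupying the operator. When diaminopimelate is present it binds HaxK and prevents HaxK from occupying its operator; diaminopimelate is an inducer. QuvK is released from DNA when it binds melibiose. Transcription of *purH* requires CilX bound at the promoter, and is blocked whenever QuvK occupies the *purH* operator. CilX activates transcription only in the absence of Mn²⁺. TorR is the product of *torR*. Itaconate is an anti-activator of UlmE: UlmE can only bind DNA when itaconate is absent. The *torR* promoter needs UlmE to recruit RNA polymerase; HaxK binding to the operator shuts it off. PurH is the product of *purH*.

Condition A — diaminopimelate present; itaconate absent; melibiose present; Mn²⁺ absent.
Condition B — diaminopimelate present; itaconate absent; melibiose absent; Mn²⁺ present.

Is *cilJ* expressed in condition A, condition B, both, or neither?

neither

Condition A:
Diaminopimelate is present, so HaxK is inactive.
Itaconate is absent, so UlmE is active.
No repressor is bound and UlmE is active, so *torR* is transcribed.
So TorR is produced and active.
Melibiose is present, so QuvK is inactive.
Mn²⁺ is absent, so CilX is active.
No repressor is bound and CilX is active, so *purH* is transcribed.
So PurH is produced and active.
With repressor TorR bound, *cilJ* is not transcribed.
→ *cilJ* is OFF in A.
Condition B:
Diaminopimelate is present, so HaxK is inactive.
Itaconate is absent, so UlmE is active.
No repressor is bound and UlmE is active, so *torR* is transcribed.
So TorR is produced and active.
Melibiose is absent, so QuvK is active.
Mn²⁺ is present, so CilX is inactive.
With repressor QuvK bound, *purH* is not transcribed.
So PurH is not produced.
With repressor TorR bound, *cilJ* is not transcribed.
→ *cilJ* is OFF in B.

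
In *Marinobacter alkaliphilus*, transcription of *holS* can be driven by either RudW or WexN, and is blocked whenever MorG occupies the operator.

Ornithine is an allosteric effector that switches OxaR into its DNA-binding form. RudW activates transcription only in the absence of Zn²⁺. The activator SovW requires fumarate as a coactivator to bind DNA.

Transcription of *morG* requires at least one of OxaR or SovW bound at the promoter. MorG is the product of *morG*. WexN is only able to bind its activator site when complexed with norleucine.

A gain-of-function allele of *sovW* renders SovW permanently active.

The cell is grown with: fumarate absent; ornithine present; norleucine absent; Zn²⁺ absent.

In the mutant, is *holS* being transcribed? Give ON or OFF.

OFF

Zn²⁺ is absent, so RudW is active.
Norleucine is absent, so WexN is inactive.
Ornithine is present, so OxaR is active.
SovW is constitutively active in this strain.
Activator OxaR is present, so *morG* is transcribed.
So MorG is produced and active.
With repressor MorG bound, *holS* is not transcribed.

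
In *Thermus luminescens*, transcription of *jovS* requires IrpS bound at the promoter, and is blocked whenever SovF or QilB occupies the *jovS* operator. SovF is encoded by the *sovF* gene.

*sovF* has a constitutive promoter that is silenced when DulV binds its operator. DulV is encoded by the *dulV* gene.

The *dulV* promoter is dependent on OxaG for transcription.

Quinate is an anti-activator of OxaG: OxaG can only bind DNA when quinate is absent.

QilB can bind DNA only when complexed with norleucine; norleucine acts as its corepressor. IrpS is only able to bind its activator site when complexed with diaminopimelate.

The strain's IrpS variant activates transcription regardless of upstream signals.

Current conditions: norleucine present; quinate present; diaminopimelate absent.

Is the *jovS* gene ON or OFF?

Quinate is present, so OxaG is inactive.
Required activator OxaG is absent, so *dulV* is not transcribed.
So DulV is not produced.
With no repressor bound, *sovF* is transcribed.
So SovF is produced and active.
Norleucine is present, so QilB is active.
IrpS is constitutively active in this strain.
With repressor SovF bound, *jovS* is not transcribed.

OFF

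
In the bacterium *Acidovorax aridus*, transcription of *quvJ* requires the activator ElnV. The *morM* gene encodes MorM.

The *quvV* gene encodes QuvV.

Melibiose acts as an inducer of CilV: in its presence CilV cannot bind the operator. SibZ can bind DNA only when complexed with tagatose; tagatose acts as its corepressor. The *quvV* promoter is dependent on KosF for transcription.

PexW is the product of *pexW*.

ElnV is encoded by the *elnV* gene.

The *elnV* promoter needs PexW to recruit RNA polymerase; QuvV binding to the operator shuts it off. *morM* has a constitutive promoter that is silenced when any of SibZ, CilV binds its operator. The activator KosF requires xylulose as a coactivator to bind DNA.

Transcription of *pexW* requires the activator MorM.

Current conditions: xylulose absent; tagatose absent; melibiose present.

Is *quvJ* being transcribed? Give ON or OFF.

ON

Tagatose is absent, so SibZ is inactive.
Melibiose is present, so CilV is inactive.
With no repressor bound, *morM* is transcribed.
So MorM is produced and active.
No repressor is bound and MorM is active, so *pexW* is transcribed.
So PexW is produced and active.
Xylulose is absent, so KosF is inactive.
Required activator KosF is absent, so *quvV* is not transcribed.
So QuvV is not produced.
No repressor is bound and PexW is active, so *elnV* is transcribed.
So ElnV is produced and active.
No repressor is bound and ElnV is active, so *quvJ* is transcribed.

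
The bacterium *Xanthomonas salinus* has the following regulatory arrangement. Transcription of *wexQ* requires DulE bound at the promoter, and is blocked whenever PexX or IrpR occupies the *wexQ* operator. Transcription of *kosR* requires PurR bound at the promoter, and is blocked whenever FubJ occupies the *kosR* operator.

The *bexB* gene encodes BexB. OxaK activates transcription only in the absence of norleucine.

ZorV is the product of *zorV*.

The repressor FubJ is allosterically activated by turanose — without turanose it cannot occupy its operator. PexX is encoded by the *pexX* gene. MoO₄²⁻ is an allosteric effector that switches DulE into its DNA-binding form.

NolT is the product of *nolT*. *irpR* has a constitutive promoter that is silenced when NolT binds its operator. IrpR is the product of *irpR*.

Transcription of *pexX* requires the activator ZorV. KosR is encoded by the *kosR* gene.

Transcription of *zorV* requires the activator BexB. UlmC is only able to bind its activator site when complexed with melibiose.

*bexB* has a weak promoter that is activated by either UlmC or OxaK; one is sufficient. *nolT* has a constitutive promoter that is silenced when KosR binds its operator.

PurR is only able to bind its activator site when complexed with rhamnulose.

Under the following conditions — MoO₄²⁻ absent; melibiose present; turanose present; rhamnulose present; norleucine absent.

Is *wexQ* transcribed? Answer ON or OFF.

OFF

Melibiose is present, so UlmC is active.
Norleucine is absent, so OxaK is active.
Activator UlmC is present, so *bexB* is transcribed.
So BexB is produced and active.
No repressor is bound and BexB is active, so *zorV* is transcribed.
So ZorV is produced and active.
No repressor is bound and ZorV is active, so *pexX* is transcribed.
So PexX is produced and active.
Turanose is present, so FubJ is active.
Rhamnulose is present, so PurR is active.
With repressor FubJ bound, *kosR* is not transcribed.
So KosR is not produced.
With no repressor bound, *nolT* is transcribed.
So NolT is produced and active.
With repressor NolT bound, *irpR* is not transcribed.
So IrpR is not produced.
MoO₄²⁻ is absent, so DulE is inactive.
With repressor PexX bound, *wexQ* is not transcribed.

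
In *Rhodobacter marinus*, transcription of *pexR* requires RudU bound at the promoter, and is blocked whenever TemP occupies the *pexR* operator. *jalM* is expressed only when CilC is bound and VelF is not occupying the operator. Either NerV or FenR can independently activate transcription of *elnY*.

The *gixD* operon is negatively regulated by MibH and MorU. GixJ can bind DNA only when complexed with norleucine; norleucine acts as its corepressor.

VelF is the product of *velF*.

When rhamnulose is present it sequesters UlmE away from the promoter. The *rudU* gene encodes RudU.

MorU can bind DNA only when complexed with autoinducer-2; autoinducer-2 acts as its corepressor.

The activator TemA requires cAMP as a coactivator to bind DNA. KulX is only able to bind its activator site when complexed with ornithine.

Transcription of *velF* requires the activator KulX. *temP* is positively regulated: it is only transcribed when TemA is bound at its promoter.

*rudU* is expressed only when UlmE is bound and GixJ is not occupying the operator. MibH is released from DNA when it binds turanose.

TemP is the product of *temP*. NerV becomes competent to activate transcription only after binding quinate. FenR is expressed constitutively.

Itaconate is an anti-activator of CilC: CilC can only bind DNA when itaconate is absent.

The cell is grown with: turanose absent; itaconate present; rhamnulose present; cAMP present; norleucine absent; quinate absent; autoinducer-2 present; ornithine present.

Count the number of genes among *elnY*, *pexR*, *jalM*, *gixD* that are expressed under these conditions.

1

Quinate is absent, so NerV is inactive.
FenR is produced constitutively and is active.
Activator FenR is present, so *elnY* is transcribed.
→ *elnY* is ON.
Rhamnulose is present, so UlmE is inactive.
Norleucine is absent, so GixJ is inactive.
Required activator UlmE is absent, so *rudU* is not transcribed.
So RudU is not produced.
cAMP is present, so TemA is active.
No repressor is bound and TemA is active, so *temP* is transcribed.
So TemP is produced and active.
With repressor TemP bound, *pexR* is not transcribed.
→ *pexR* is OFF.
Itaconate is present, so CilC is inactive.
Ornithine is present, so KulX is active.
No repressor is bound and KulX is active, so *velF* is transcribed.
So VelF is produced and active.
With repressor VelF bound, *jalM* is not transcribed.
→ *jalM* is OFF.
Turanose is absent, so MibH is active.
Autoinducer-2 is present, so MorU is active.
With repressor MibH bound, *gixD* is not transcribed.
→ *gixD* is OFF.
1 of the 4 genes is transcribed.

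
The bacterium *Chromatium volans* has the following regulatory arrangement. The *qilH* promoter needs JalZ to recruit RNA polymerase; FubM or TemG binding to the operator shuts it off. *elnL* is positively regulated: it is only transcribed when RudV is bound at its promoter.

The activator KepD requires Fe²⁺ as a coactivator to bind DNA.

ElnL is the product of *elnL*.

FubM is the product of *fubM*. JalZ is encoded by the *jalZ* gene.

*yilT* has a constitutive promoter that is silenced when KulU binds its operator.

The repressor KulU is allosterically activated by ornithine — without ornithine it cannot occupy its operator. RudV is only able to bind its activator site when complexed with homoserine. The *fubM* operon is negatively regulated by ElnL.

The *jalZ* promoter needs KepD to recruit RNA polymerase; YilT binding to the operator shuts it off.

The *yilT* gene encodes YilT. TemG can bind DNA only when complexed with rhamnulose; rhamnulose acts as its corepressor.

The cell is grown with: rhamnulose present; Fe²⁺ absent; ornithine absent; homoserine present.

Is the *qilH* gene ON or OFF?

Homoserine is present, so RudV is active.
No repressor is bound and RudV is active, so *elnL* is transcribed.
So ElnL is produced and active.
With repressor ElnL bound, *fubM* is not transcribed.
So FubM is not produced.
Rhamnulose is present, so TemG is active.
Fe²⁺ is absent, so KepD is inactive.
Ornithine is absent, so KulU is inactive.
With no repressor bound, *yilT* is transcribed.
So YilT is produced and active.
With repressor YilT bound, *jalZ* is not transcribed.
So JalZ is not produced.
With repressor TemG bound, *qilH* is not transcribed.

OFF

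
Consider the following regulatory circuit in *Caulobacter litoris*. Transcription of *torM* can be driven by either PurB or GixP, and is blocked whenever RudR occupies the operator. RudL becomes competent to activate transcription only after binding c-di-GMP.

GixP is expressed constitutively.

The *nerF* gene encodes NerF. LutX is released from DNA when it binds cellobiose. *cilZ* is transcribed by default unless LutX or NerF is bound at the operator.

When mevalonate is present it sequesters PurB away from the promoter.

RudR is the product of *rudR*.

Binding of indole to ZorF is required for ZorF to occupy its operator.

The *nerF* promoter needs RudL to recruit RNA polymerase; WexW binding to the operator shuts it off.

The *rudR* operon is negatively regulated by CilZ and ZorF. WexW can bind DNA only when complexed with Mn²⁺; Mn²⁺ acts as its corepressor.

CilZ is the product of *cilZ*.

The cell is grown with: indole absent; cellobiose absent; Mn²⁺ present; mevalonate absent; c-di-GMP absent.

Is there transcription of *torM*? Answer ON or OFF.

OFF

Mevalonate is absent, so PurB is active.
GixP is produced constitutively and is active.
Cellobiose is absent, so LutX is active.
c-di-GMP is absent, so RudL is inactive.
Mn²⁺ is present, so WexW is active.
With repressor WexW bound, *nerF* is not transcribed.
So NerF is not produced.
With repressor LutX bound, *cilZ* is not transcribed.
So CilZ is not produced.
Indole is absent, so ZorF is inactive.
With no repressor bound, *rudR* is transcribed.
So RudR is produced and active.
With repressor RudR bound, *torM* is not transcribed.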